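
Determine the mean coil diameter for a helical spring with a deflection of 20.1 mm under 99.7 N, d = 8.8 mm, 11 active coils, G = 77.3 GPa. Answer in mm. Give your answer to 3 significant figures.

Required rate k = F/δ = 99.7/20.1 = 4.9602 N/mm
D = (Gd⁴/(8N_a·k))^(1/3) = (77.3×10³·8.8⁴/(8·11·4.9602))^(1/3)
  = (1.06201e+06)^(1/3) = 102.0257 mm

102 mm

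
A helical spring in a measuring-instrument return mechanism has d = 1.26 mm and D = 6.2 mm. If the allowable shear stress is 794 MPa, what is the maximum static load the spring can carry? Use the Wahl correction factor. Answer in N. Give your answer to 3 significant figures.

C = D/d = 6.2/1.26 = 4.9206
K_W = (4C−1)/(4C−4) + 0.615/C = 18.683/15.683 + 0.1250 = 1.3163
τ_max = K·8FD/(πd³) → F_max = τ_allow·πd³/(8DK)
F_max = 794·π·1.26³/(8·6.2·1.3163) = 4989.8/65.287 = 76.428 N

76.4 N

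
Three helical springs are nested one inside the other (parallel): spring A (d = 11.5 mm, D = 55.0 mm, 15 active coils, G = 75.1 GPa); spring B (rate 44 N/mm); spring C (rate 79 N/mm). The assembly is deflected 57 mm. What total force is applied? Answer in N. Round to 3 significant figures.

k_A = Gd⁴/(8D³N_a) = (75.1×10³)(11.5⁴)/(8·55.0³·15) = 65.79 N/mm
Parallel: k_eq = 65.79 + 44 + 79 = 188.79 N/mm
F = k_eq·δ = 188.79·57 = 10761 N

10800 N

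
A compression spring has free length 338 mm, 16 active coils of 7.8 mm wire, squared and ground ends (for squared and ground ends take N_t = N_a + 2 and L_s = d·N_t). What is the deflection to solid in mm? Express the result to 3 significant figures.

N_t = 18; L_s = 7.8·18 = 140.4 mm
δ_solid = L₀ − L_s = 338 − 140.4 = 197.6 mm

198 mm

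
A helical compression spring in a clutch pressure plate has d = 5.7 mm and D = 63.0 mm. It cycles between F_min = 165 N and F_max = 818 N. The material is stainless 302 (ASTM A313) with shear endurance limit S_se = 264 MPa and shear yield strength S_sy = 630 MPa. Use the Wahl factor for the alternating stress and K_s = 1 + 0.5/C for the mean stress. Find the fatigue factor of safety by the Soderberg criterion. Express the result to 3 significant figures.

C = D/d = 63.0/5.7 = 11.0526; K_W = (4C−1)/(4C−4)+0.615/C = 1.1303; K_s = 1+0.5/C = 1.0452
F_a = (F_max−F_min)/2 = 326.5 N; F_m = (F_max+F_min)/2 = 491.5 N
τ_a = K_W·8F_aD/(πd³) = 1.1303 × 282.84 = 319.68 MPa
τ_m = K_s·8F_mD/(πd³) = 1.0452 × 425.77 = 445.04 MPa
Soderberg: 1/n_f = τ_a/S_se + τ_m/S_sy = 319.68/264 + 445.04/630 = 1.21090 + 0.70641 = 1.9173
n_f = 1/1.9173 = 0.5216

0.522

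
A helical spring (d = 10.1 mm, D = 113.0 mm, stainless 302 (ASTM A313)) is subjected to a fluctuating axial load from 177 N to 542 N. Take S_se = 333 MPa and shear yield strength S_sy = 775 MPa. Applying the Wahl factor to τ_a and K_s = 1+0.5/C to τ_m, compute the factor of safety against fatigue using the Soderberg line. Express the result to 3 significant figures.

3.25

C = D/d = 113.0/10.1 = 11.1881; K_W = (4C−1)/(4C−4)+0.615/C = 1.1286; K_s = 1+0.5/C = 1.0447
F_a = (F_max−F_min)/2 = 182.5 N; F_m = (F_max+F_min)/2 = 359.5 N
τ_a = K_W·8F_aD/(πd³) = 1.1286 × 50.97 = 57.524 MPa
τ_m = K_s·8F_mD/(πd³) = 1.0447 × 100.4 = 104.89 MPa
Soderberg: 1/n_f = τ_a/S_se + τ_m/S_sy = 57.524/333 + 104.89/775 = 0.17275 + 0.13534 = 0.30809
n_f = 1/0.30809 = 3.246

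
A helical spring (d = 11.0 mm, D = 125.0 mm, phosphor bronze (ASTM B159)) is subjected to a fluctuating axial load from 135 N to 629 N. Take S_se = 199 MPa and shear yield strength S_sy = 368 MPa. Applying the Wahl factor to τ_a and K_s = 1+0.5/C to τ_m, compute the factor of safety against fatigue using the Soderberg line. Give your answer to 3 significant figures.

1.68

C = D/d = 125.0/11.0 = 11.3636; K_W = (4C−1)/(4C−4)+0.615/C = 1.1265; K_s = 1+0.5/C = 1.0440
F_a = (F_max−F_min)/2 = 247 N; F_m = (F_max+F_min)/2 = 382 N
τ_a = K_W·8F_aD/(πd³) = 1.1265 × 59.07 = 66.542 MPa
τ_m = K_s·8F_mD/(πd³) = 1.0440 × 91.356 = 95.375 MPa
Soderberg: 1/n_f = τ_a/S_se + τ_m/S_sy = 66.542/199 + 95.375/368 = 0.33438 + 0.25917 = 0.59355
n_f = 1/0.59355 = 1.685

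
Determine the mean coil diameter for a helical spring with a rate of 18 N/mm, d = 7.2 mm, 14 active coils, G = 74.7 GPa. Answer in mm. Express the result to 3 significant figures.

46.4 mm

D = (Gd⁴/(8N_a·k))^(1/3) = (74.7×10³·7.2⁴/(8·14·18))^(1/3)
  = (99577.2)^(1/3) = 46.3504 mm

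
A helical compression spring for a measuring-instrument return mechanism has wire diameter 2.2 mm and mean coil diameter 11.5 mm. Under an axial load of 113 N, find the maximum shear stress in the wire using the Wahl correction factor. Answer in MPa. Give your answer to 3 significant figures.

402 MPa

Spring index C = D/d = 11.5/2.2 = 5.2273
K_W = (4C−1)/(4C−4) + 0.615/C = 19.909/16.909 + 0.1177 = 1.2951
τ₀ = 8FD/(πd³) = 8·113·11.5/(π·2.2³) = 10396/33.452 = 310.78 MPa
τ_max = K·τ₀ = 1.2951 × 310.78 = 402.48 MPa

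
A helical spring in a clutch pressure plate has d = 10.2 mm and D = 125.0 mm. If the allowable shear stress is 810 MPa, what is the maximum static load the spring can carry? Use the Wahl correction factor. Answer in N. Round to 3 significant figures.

2420 N

C = D/d = 125.0/10.2 = 12.2549
K_W = (4C−1)/(4C−4) + 0.615/C = 48.020/45.020 + 0.0502 = 1.1168
τ_max = K·8FD/(πd³) → F_max = τ_allow·πd³/(8DK)
F_max = 810·π·10.2³/(8·125.0·1.1168) = 2.7004e+06/1116.8 = 2418 N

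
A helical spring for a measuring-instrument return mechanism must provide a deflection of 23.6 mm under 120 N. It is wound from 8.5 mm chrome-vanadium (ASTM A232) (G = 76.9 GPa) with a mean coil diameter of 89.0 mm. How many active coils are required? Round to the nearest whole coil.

14

Required rate k = F/δ = 120/23.6 = 5.0847 N/mm
N_a = Gd⁴/(8D³k) = (76.9×10³ × 8.5⁴)/(8 × 89.0³ × 5.0847)
    = 4.01423e+08 / 2.86767e+07 = 14 → 14 coils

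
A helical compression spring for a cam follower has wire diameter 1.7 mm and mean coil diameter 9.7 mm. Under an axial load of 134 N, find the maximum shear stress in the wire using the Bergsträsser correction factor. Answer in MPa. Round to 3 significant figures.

Spring index C = D/d = 9.7/1.7 = 5.7059
K_B = (4C+2)/(4C−3) = 24.824/19.824 = 1.2522
τ₀ = 8FD/(πd³) = 8·134·9.7/(π·1.7³) = 10398.4/15.435 = 673.71 MPa
τ_max = K·τ₀ = 1.2522 × 673.71 = 843.63 MPa

844 MPa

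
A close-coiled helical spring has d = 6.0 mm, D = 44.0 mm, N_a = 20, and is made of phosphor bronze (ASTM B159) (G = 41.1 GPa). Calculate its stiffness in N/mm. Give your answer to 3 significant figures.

k = Gd⁴/(8D³N_a) = (41.1×10³ × 6.0⁴) / (8 × 44.0³ × 20)
  = 5.32656e+07 / 1.36294e+07 = 3.9081 N/mm

3.91 N/mm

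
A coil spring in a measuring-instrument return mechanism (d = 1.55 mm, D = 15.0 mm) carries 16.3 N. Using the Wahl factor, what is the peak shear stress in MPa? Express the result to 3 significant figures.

192 MPa

Spring index C = D/d = 15.0/1.55 = 9.6774
K_W = (4C−1)/(4C−4) + 0.615/C = 37.710/34.710 + 0.0635 = 1.1500
τ₀ = 8FD/(πd³) = 8·16.3·15.0/(π·1.55³) = 1956/11.699 = 167.2 MPa
τ_max = K·τ₀ = 1.1500 × 167.2 = 192.27 MPa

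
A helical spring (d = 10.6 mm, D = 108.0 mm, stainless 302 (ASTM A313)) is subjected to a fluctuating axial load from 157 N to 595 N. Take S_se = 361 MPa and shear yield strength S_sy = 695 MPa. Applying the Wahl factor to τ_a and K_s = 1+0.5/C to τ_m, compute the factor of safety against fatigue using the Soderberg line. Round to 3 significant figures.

C = D/d = 108.0/10.6 = 10.1887; K_W = (4C−1)/(4C−4)+0.615/C = 1.1420; K_s = 1+0.5/C = 1.0491
F_a = (F_max−F_min)/2 = 219 N; F_m = (F_max+F_min)/2 = 376 N
τ_a = K_W·8F_aD/(πd³) = 1.1420 × 50.57 = 57.75 MPa
τ_m = K_s·8F_mD/(πd³) = 1.0491 × 86.823 = 91.084 MPa
Soderberg: 1/n_f = τ_a/S_se + τ_m/S_sy = 57.75/361 + 91.084/695 = 0.15997 + 0.13106 = 0.29103
n_f = 1/0.29103 = 3.436

3.44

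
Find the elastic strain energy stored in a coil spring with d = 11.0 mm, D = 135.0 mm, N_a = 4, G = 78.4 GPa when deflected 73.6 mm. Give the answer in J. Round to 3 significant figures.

k = Gd⁴/(8D³N_a) = (78.4×10³)(11.0⁴)/(8·135.0³·4) = 14.579 N/mm
U = ½kδ² = 0.5 × 14.579 × 73.6² = 39488 N·mm = 39.488 J

39.5 J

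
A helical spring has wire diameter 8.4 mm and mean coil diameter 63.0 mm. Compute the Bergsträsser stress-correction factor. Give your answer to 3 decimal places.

1.185

C = D/d = 63.0/8.4 = 7.5000
K_B = (4C+2)/(4C−3) = 32.000/27.000 = 1.1852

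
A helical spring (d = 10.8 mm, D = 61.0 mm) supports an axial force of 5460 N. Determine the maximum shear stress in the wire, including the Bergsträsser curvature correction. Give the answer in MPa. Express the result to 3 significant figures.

845 MPa

Spring index C = D/d = 61.0/10.8 = 5.6481
K_B = (4C+2)/(4C−3) = 24.593/19.593 = 1.2552
τ₀ = 8FD/(πd³) = 8·5460·61.0/(π·10.8³) = 2.66448e+06/3957.5 = 673.27 MPa
τ_max = K·τ₀ = 1.2552 × 673.27 = 845.09 MPa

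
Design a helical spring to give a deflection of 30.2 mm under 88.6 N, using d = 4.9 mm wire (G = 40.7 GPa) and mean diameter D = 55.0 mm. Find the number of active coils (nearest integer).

Required rate k = F/δ = 88.6/30.2 = 2.9338 N/mm
N_a = Gd⁴/(8D³k) = (40.7×10³ × 4.9⁴)/(8 × 55.0³ × 2.9338)
    = 2.34627e+07 / 3.90485e+06 = 6.009 → 6 coils

6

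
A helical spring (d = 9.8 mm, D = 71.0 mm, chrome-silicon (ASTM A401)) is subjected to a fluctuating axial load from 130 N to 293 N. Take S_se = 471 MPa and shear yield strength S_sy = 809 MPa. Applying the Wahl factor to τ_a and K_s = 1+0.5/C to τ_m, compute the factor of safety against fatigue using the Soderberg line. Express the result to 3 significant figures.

C = D/d = 71.0/9.8 = 7.2449; K_W = (4C−1)/(4C−4)+0.615/C = 1.2050; K_s = 1+0.5/C = 1.0690
F_a = (F_max−F_min)/2 = 81.5 N; F_m = (F_max+F_min)/2 = 211.5 N
τ_a = K_W·8F_aD/(πd³) = 1.2050 × 15.656 = 18.865 MPa
τ_m = K_s·8F_mD/(πd³) = 1.0690 × 40.628 = 43.432 MPa
Soderberg: 1/n_f = τ_a/S_se + τ_m/S_sy = 18.865/471 + 43.432/809 = 0.04005 + 0.05369 = 0.09374
n_f = 1/0.09374 = 10.67

10.7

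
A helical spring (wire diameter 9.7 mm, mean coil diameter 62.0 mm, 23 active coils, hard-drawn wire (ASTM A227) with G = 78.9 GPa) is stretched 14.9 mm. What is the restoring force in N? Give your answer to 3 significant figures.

k = Gd⁴/(8D³N_a) = (78.9×10³)(9.7⁴)/(8·62.0³·23) = 15.928 N/mm
F = k·δ = 15.928 × 14.9 = 237.33 N

237 N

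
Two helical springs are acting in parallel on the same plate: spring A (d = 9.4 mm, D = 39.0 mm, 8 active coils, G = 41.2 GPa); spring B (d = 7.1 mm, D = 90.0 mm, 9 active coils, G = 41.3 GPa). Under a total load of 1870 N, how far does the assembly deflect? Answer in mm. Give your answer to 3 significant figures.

k_A = Gd⁴/(8D³N_a) = (41.2×10³)(9.4⁴)/(8·39.0³·8) = 84.73 N/mm
k_B = Gd⁴/(8D³N_a) = (41.3×10³)(7.1⁴)/(8·90.0³·9) = 1.9995 N/mm
Parallel: k_eq = 84.73 + 1.9995 = 86.729 N/mm
δ = F/k_eq = 1870/86.729 = 21.561 mm

21.6 mm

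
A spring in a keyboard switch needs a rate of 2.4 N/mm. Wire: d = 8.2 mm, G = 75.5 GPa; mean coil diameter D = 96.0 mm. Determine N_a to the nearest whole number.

20

N_a = Gd⁴/(8D³k) = (75.5×10³ × 8.2⁴)/(8 × 96.0³ × 2.4)
    = 3.41352e+08 / 1.69869e+07 = 20.09 → 20 coils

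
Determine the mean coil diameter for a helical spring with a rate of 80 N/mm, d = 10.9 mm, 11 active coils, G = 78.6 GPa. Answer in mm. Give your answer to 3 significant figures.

D = (Gd⁴/(8N_a·k))^(1/3) = (78.6×10³·10.9⁴/(8·11·80))^(1/3)
  = (157600)^(1/3) = 54.0155 mm

54.0 mm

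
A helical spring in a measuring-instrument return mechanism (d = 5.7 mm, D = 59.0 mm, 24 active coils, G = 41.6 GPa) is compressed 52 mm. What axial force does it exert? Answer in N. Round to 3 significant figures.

k = Gd⁴/(8D³N_a) = (41.6×10³)(5.7⁴)/(8·59.0³·24) = 1.1136 N/mm
F = k·δ = 1.1136 × 52 = 57.908 N

57.9 N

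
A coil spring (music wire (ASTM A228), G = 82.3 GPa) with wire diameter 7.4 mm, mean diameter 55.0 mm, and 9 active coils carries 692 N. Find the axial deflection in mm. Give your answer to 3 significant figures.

33.6 mm

k = Gd⁴/(8D³N_a) = (82.3×10³)(7.4⁴)/(8·55.0³·9) = 20.602 N/mm
δ = F/k = 692 / 20.602 = 33.589 mm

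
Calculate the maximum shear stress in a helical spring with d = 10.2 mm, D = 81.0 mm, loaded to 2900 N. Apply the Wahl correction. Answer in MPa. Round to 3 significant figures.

Spring index C = D/d = 81.0/10.2 = 7.9412
K_W = (4C−1)/(4C−4) + 0.615/C = 30.765/27.765 + 0.0774 = 1.1855
τ₀ = 8FD/(πd³) = 8·2900·81.0/(π·10.2³) = 1.8792e+06/3333.9 = 563.67 MPa
τ_max = K·τ₀ = 1.1855 × 563.67 = 668.22 MPa

668 MPa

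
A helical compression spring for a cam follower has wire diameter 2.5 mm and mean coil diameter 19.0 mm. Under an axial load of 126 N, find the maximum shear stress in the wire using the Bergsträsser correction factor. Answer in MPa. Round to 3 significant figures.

461 MPa

Spring index C = D/d = 19.0/2.5 = 7.6000
K_B = (4C+2)/(4C−3) = 32.400/27.400 = 1.1825
τ₀ = 8FD/(πd³) = 8·126·19.0/(π·2.5³) = 19152/49.087 = 390.16 MPa
τ_max = K·τ₀ = 1.1825 × 390.16 = 461.36 MPa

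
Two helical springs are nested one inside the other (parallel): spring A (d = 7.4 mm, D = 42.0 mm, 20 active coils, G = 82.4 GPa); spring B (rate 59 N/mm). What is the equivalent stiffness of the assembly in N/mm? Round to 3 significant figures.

79.8 N/mm

k_A = Gd⁴/(8D³N_a) = (82.4×10³)(7.4⁴)/(8·42.0³·20) = 20.844 N/mm
Parallel: k_eq = 20.844 + 59 = 79.844 N/mm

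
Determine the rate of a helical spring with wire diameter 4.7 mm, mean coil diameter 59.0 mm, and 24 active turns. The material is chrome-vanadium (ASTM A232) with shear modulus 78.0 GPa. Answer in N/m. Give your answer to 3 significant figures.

k = Gd⁴/(8D³N_a) = (78.0×10³ × 4.7⁴) / (8 × 59.0³ × 24)
  = 3.80615e+07 / 3.94328e+07 = 0.96523 N/mm = 965.23 N/m

965 N/m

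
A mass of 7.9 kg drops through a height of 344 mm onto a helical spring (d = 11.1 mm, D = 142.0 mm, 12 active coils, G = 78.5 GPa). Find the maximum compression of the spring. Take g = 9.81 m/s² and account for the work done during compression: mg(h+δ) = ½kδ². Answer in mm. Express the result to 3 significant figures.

k = Gd⁴/(8D³N_a) = (78.5×10³)(11.1⁴)/(8·142.0³·12) = 4.3354 N/mm
W = mg = 7.9 × 9.81 = 77.499 N
½kδ² − Wδ − Wh = 0 → δ = (W + √(W² + 2kWh))/k
δ = (77.499 + √(6006.1 + 231158))/4.3354 = (77.499 + 487)/4.3354 = 130.21 mm

130 mm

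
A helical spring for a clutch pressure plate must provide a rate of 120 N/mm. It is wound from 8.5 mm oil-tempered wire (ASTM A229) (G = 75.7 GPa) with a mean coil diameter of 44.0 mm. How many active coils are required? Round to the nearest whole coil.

5

N_a = Gd⁴/(8D³k) = (75.7×10³ × 8.5⁴)/(8 × 44.0³ × 120)
    = 3.95159e+08 / 8.17766e+07 = 4.832 → 5 coils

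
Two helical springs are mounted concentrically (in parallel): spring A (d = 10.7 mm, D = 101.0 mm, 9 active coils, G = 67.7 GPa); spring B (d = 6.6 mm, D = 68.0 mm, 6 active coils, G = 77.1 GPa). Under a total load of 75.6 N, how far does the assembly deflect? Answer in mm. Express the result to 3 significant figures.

3.49 mm

k_A = Gd⁴/(8D³N_a) = (67.7×10³)(10.7⁴)/(8·101.0³·9) = 11.963 N/mm
k_B = Gd⁴/(8D³N_a) = (77.1×10³)(6.6⁴)/(8·68.0³·6) = 9.6931 N/mm
Parallel: k_eq = 11.963 + 9.6931 = 21.656 N/mm
δ = F/k_eq = 75.6/21.656 = 3.491 mm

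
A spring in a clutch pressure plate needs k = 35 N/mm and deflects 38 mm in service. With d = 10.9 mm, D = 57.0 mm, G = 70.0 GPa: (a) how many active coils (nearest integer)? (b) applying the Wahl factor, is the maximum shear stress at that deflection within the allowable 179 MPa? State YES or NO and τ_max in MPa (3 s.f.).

(a) 19 coils; (b) NO, τ_max = 194 MPa

N_a = Gd⁴/(8D³k) = (70.0×10³)(10.9⁴)/(8·57.0³·35) = 19.06 → N_a = 19
Actual rate k = Gd⁴/(8D³·19) = 35.102 N/mm
Working load F = kδ = 35.102·38 = 1333.9 N
C = 57.0/10.9 = 5.2294; K_W = (4C−1)/(4C−4)+0.615/C = 1.2949
τ_max = K_W·8FD/(πd³) = 1.2949·149.5 = 193.6 MPa
τ_max > 179 MPa → exceeds allowable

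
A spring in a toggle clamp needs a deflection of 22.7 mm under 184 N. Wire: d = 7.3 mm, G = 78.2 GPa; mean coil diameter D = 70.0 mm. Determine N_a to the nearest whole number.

10

Required rate k = F/δ = 184/22.7 = 8.1057 N/mm
N_a = Gd⁴/(8D³k) = (78.2×10³ × 7.3⁴)/(8 × 70.0³ × 8.1057)
    = 2.22074e+08 / 2.22421e+07 = 9.984 → 10 coils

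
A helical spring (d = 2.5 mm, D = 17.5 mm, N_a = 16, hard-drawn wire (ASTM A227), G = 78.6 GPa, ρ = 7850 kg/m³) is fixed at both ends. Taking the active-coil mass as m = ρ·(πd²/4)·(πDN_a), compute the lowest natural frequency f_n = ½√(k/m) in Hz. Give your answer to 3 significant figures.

k = Gd⁴/(8D³N_a) = (78.6×10³)(2.5⁴)/(8·17.5³·16) = 4.4757 N/mm = 4475.7 N/m
Wire length L = πDN_a = π·17.5·16 = 879.65 mm
m = ρ·(πd²/4)·L = 7850 × 4.9087×10⁻⁶ m² × 0.87965 m = 0.033896 kg
f_n = ½√(k/m) = 0.5·√(4475.7/0.033896) = 0.5·√(1.3204e+05) = 181.69 Hz

182 Hz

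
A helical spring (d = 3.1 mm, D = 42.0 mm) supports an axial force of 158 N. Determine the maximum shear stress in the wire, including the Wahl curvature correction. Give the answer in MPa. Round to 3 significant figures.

Spring index C = D/d = 42.0/3.1 = 13.5484
K_W = (4C−1)/(4C−4) + 0.615/C = 53.194/50.194 + 0.0454 = 1.1052
τ₀ = 8FD/(πd³) = 8·158·42.0/(π·3.1³) = 53088/93.591 = 567.23 MPa
τ_max = K·τ₀ = 1.1052 × 567.23 = 626.88 MPa

627 MPa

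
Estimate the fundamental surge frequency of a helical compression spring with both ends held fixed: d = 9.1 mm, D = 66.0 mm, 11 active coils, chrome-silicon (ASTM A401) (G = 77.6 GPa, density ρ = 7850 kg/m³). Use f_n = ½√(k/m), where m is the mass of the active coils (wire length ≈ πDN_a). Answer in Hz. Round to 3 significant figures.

67.2 Hz

k = Gd⁴/(8D³N_a) = (77.6×10³)(9.1⁴)/(8·66.0³·11) = 21.034 N/mm = 21034 N/m
Wire length L = πDN_a = π·66.0·11 = 2280.8 mm
m = ρ·(πd²/4)·L = 7850 × 65.039×10⁻⁶ m² × 2.2808 m = 1.1645 kg
f_n = ½√(k/m) = 0.5·√(21034/1.1645) = 0.5·√(18063) = 67.199 Hz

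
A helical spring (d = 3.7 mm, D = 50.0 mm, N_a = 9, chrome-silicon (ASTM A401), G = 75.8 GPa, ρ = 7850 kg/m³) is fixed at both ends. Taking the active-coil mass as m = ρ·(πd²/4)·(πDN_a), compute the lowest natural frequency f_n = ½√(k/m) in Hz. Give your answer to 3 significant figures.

57.5 Hz

k = Gd⁴/(8D³N_a) = (75.8×10³)(3.7⁴)/(8·50.0³·9) = 1.5785 N/mm = 1578.5 N/m
Wire length L = πDN_a = π·50.0·9 = 1413.7 mm
m = ρ·(πd²/4)·L = 7850 × 10.752×10⁻⁶ m² × 1.4137 m = 0.11932 kg
f_n = ½√(k/m) = 0.5·√(1578.5/0.11932) = 0.5·√(13228) = 57.507 Hz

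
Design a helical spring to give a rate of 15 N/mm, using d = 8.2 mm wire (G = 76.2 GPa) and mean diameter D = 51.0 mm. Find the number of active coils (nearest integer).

22

N_a = Gd⁴/(8D³k) = (76.2×10³ × 8.2⁴)/(8 × 51.0³ × 15)
    = 3.44517e+08 / 1.59181e+07 = 21.64 → 22 coils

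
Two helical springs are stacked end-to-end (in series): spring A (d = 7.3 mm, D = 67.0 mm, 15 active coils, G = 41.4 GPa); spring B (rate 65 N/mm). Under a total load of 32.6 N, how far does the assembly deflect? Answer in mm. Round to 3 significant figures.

k_A = Gd⁴/(8D³N_a) = (41.4×10³)(7.3⁴)/(8·67.0³·15) = 3.2575 N/mm
Series: 1/k_eq = 1/3.2575 + 1/65 = 0.32237; k_eq = 3.1021 N/mm
δ = F/k_eq = 32.6/3.1021 = 10.509 mm

10.5 mm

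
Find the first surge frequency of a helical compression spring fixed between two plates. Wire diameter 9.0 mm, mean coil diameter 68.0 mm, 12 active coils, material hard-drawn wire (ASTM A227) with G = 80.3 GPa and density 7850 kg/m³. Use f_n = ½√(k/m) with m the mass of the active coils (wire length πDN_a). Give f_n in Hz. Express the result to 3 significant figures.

58.4 Hz

k = Gd⁴/(8D³N_a) = (80.3×10³)(9.0⁴)/(8·68.0³·12) = 17.454 N/mm = 17454 N/m
Wire length L = πDN_a = π·68.0·12 = 2563.5 mm
m = ρ·(πd²/4)·L = 7850 × 63.617×10⁻⁶ m² × 2.5635 m = 1.2802 kg
f_n = ½√(k/m) = 0.5·√(17454/1.2802) = 0.5·√(13633) = 58.381 Hz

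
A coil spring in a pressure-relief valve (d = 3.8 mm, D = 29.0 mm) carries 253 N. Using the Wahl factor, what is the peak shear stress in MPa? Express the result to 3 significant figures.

Spring index C = D/d = 29.0/3.8 = 7.6316
K_W = (4C−1)/(4C−4) + 0.615/C = 29.526/26.526 + 0.0806 = 1.1937
τ₀ = 8FD/(πd³) = 8·253·29.0/(π·3.8³) = 58696/172.39 = 340.49 MPa
τ_max = K·τ₀ = 1.1937 × 340.49 = 406.44 MPa

406 MPa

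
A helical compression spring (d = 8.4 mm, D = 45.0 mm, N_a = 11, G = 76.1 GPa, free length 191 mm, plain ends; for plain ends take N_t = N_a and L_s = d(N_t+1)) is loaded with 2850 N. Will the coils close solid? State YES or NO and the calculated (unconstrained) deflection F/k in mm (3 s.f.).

k = Gd⁴/(8D³N_a) = (76.1×10³)(8.4⁴)/(8·45.0³·11) = 47.248 N/mm
N_t = 11; L_s = 8.4·12 = 100.8 mm; δ_solid = L₀ − L_s = 191 − 100.8 = 90.2 mm
δ = F/k = 2850/47.248 = 60.32 mm
δ < δ_solid → spring does not go solid

NO, δ = 60.3 mm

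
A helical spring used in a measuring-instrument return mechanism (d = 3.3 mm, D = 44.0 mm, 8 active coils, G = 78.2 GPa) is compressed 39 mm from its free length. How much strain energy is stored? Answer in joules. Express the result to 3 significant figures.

1.29 J

k = Gd⁴/(8D³N_a) = (78.2×10³)(3.3⁴)/(8·44.0³·8) = 1.7011 N/mm
U = ½kδ² = 0.5 × 1.7011 × 39² = 1293.7 N·mm = 1.2937 J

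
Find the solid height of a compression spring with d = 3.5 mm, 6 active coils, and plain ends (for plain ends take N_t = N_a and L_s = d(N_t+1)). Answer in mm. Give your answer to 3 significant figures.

plain ends: N_t = N_a = 6
L_s = d·(N_t+1) = 3.5 × 7 = 24.5 mm

24.5 mm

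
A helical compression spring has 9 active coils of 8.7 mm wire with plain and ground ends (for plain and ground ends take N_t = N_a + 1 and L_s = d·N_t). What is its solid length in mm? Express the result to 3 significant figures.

87.0 mm

plain and ground ends: N_t = N_a + 1 = 9 + 1 = 10
L_s = d·N_t = 8.7 × 10 = 87 mm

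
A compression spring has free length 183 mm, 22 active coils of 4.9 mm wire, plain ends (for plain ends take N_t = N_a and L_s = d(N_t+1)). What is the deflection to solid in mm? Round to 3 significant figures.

70.3 mm

N_t = 22; L_s = 4.9·23 = 112.7 mm
δ_solid = L₀ − L_s = 183 − 112.7 = 70.3 mm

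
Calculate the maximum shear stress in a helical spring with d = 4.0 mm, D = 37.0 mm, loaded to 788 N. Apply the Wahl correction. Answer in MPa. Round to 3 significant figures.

Spring index C = D/d = 37.0/4.0 = 9.2500
K_W = (4C−1)/(4C−4) + 0.615/C = 36.000/33.000 + 0.0665 = 1.1574
τ₀ = 8FD/(πd³) = 8·788·37.0/(π·4.0³) = 233248/201.06 = 1160.1 MPa
τ_max = K·τ₀ = 1.1574 × 1160.1 = 1342.7 MPa

1340 MPa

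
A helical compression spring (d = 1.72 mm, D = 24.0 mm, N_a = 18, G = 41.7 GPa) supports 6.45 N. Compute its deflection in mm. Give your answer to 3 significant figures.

35.2 mm

k = Gd⁴/(8D³N_a) = (41.7×10³)(1.72⁴)/(8·24.0³·18) = 0.18334 N/mm
δ = F/k = 6.45 / 0.18334 = 35.181 mm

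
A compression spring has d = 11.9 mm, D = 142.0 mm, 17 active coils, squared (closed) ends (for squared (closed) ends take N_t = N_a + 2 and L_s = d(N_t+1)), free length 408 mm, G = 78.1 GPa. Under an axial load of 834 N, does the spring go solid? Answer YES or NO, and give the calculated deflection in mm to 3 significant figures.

k = Gd⁴/(8D³N_a) = (78.1×10³)(11.9⁴)/(8·142.0³·17) = 4.0219 N/mm
N_t = 19; L_s = 11.9·20 = 238 mm; δ_solid = L₀ − L_s = 408 − 238 = 170 mm
δ = F/k = 834/4.0219 = 207.36 mm
δ ≥ δ_solid → spring goes solid

YES, δ = 207 mm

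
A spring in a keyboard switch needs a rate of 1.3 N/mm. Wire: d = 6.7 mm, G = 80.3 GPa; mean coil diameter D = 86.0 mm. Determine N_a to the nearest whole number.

N_a = Gd⁴/(8D³k) = (80.3×10³ × 6.7⁴)/(8 × 86.0³ × 1.3)
    = 1.61814e+08 / 6.61498e+06 = 24.46 → 24 coils

24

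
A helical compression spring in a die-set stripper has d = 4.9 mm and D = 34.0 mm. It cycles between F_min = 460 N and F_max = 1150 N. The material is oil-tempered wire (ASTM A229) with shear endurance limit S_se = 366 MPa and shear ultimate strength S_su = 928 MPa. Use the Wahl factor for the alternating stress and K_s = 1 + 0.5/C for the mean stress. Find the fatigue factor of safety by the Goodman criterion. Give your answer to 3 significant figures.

0.655

C = D/d = 34.0/4.9 = 6.9388; K_W = (4C−1)/(4C−4)+0.615/C = 1.2149; K_s = 1+0.5/C = 1.0721
F_a = (F_max−F_min)/2 = 345 N; F_m = (F_max+F_min)/2 = 805 N
τ_a = K_W·8F_aD/(πd³) = 1.2149 × 253.89 = 308.46 MPa
τ_m = K_s·8F_mD/(πd³) = 1.0721 × 592.42 = 635.1 MPa
Goodman: 1/n_f = τ_a/S_se + τ_m/S_su = 308.46/366 + 635.1/928 = 0.84279 + 0.68438 = 1.5272
n_f = 1/1.5272 = 0.6548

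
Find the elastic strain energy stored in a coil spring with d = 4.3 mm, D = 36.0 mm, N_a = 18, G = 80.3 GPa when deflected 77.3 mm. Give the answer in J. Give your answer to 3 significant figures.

k = Gd⁴/(8D³N_a) = (80.3×10³)(4.3⁴)/(8·36.0³·18) = 4.0862 N/mm
U = ½kδ² = 0.5 × 4.0862 × 77.3² = 12208 N·mm = 12.208 J

12.2 J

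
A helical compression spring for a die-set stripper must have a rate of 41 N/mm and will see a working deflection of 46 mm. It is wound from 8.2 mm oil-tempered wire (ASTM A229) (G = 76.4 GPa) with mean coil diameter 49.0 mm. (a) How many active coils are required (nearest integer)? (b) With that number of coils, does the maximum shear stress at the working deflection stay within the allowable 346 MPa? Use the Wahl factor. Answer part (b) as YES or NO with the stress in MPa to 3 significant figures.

N_a = Gd⁴/(8D³k) = (76.4×10³)(8.2⁴)/(8·49.0³·41) = 8.951 → N_a = 9
Actual rate k = Gd⁴/(8D³·9) = 40.778 N/mm
Working load F = kδ = 40.778·46 = 1875.8 N
C = 49.0/8.2 = 5.9756; K_W = (4C−1)/(4C−4)+0.615/C = 1.2537
τ_max = K_W·8FD/(πd³) = 1.2537·424.5 = 532.18 MPa
τ_max > 346 MPa → exceeds allowable

(a) 9 coils; (b) NO, τ_max = 532 MPa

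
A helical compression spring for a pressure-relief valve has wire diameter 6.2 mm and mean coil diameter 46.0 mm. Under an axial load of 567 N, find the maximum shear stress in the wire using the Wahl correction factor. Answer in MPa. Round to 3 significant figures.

Spring index C = D/d = 46.0/6.2 = 7.4194
K_W = (4C−1)/(4C−4) + 0.615/C = 28.677/25.677 + 0.0829 = 1.1997
τ₀ = 8FD/(πd³) = 8·567·46.0/(π·6.2³) = 208656/748.73 = 278.68 MPa
τ_max = K·τ₀ = 1.1997 × 278.68 = 334.34 MPa

334 MPa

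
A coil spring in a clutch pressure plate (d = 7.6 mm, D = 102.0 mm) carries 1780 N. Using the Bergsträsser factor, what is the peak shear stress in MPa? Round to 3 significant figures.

Spring index C = D/d = 102.0/7.6 = 13.4211
K_B = (4C+2)/(4C−3) = 55.684/50.684 = 1.0987
τ₀ = 8FD/(πd³) = 8·1780·102.0/(π·7.6³) = 1.45248e+06/1379.1 = 1053.2 MPa
τ_max = K·τ₀ = 1.0987 × 1053.2 = 1157.1 MPa

1160 MPa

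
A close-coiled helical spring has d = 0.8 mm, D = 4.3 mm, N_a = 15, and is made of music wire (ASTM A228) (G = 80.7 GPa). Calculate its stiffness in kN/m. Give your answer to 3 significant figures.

k = Gd⁴/(8D³N_a) = (80.7×10³ × 0.8⁴) / (8 × 4.3³ × 15)
  = 33054.7 / 9540.84 = 3.4646 N/mm

3.46 kN/m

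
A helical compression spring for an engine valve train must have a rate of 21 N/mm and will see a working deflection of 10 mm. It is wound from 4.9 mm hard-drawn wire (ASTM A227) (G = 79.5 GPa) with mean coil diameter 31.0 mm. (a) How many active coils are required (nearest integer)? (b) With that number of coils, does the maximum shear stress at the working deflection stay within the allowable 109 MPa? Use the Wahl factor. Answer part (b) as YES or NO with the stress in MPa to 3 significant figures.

N_a = Gd⁴/(8D³k) = (79.5×10³)(4.9⁴)/(8·31.0³·21) = 9.157 → N_a = 9
Actual rate k = Gd⁴/(8D³·9) = 21.367 N/mm
Working load F = kδ = 21.367·10 = 213.67 N
C = 31.0/4.9 = 6.3265; K_W = (4C−1)/(4C−4)+0.615/C = 1.2380
τ_max = K_W·8FD/(πd³) = 1.2380·143.37 = 177.49 MPa
τ_max > 109 MPa → exceeds allowable

(a) 9 coils; (b) NO, τ_max = 177 MPa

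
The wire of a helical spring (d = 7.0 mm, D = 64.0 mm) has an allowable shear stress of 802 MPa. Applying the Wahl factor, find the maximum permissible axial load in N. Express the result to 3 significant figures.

1460 N

C = D/d = 64.0/7.0 = 9.1429
K_W = (4C−1)/(4C−4) + 0.615/C = 35.571/32.571 + 0.0673 = 1.1594
τ_max = K·8FD/(πd³) → F_max = τ_allow·πd³/(8DK)
F_max = 802·π·7.0³/(8·64.0·1.1594) = 8.6421e+05/593.6 = 1455.9 N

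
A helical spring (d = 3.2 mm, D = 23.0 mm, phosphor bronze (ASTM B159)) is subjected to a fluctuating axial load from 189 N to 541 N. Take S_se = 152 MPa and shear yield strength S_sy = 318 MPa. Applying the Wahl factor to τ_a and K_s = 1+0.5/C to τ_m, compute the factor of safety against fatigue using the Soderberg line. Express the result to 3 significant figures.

C = D/d = 23.0/3.2 = 7.1875; K_W = (4C−1)/(4C−4)+0.615/C = 1.2068; K_s = 1+0.5/C = 1.0696
F_a = (F_max−F_min)/2 = 176 N; F_m = (F_max+F_min)/2 = 365 N
τ_a = K_W·8F_aD/(πd³) = 1.2068 × 314.58 = 379.63 MPa
τ_m = K_s·8F_mD/(πd³) = 1.0696 × 652.4 = 697.78 MPa
Soderberg: 1/n_f = τ_a/S_se + τ_m/S_sy = 379.63/152 + 697.78/318 = 2.49755 + 2.19427 = 4.6918
n_f = 1/4.6918 = 0.2131

0.213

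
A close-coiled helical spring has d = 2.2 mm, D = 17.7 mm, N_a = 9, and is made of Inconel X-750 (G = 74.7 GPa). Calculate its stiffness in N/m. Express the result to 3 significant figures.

4380 N/m

k = Gd⁴/(8D³N_a) = (74.7×10³ × 2.2⁴) / (8 × 17.7³ × 9)
  = 1.74989e+06 / 399257 = 4.3829 N/mm = 4382.9 N/m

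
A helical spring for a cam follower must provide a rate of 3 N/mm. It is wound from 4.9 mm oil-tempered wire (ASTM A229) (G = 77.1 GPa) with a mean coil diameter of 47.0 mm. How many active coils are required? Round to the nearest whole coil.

18

N_a = Gd⁴/(8D³k) = (77.1×10³ × 4.9⁴)/(8 × 47.0³ × 3)
    = 4.44466e+07 / 2.49175e+06 = 17.84 → 18 coils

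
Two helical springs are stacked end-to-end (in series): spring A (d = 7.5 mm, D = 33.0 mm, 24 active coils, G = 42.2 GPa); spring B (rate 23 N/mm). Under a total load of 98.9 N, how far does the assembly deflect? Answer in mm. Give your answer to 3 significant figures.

9.41 mm

k_A = Gd⁴/(8D³N_a) = (42.2×10³)(7.5⁴)/(8·33.0³·24) = 19.351 N/mm
Series: 1/k_eq = 1/19.351 + 1/23 = 0.095154; k_eq = 10.509 N/mm
δ = F/k_eq = 98.9/10.509 = 9.4107 mm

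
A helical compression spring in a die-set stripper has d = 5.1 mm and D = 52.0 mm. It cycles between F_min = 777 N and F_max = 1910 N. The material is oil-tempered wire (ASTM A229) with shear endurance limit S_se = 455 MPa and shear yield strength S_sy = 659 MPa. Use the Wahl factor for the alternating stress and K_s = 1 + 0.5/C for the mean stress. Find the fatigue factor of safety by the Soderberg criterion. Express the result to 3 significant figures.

0.281

C = D/d = 52.0/5.1 = 10.1961; K_W = (4C−1)/(4C−4)+0.615/C = 1.1419; K_s = 1+0.5/C = 1.0490
F_a = (F_max−F_min)/2 = 566.5 N; F_m = (F_max+F_min)/2 = 1343.5 N
τ_a = K_W·8F_aD/(πd³) = 1.1419 × 565.5 = 645.73 MPa
τ_m = K_s·8F_mD/(πd³) = 1.0490 × 1341.1 = 1406.9 MPa
Soderberg: 1/n_f = τ_a/S_se + τ_m/S_sy = 645.73/455 + 1406.9/659 = 1.41919 + 2.13490 = 3.5541
n_f = 1/3.5541 = 0.2814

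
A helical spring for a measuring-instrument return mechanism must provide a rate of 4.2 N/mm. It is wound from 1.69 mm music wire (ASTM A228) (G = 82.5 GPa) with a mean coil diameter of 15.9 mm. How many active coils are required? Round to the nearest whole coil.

N_a = Gd⁴/(8D³k) = (82.5×10³ × 1.69⁴)/(8 × 15.9³ × 4.2)
    = 672978 / 135061 = 4.983 → 5 coils

5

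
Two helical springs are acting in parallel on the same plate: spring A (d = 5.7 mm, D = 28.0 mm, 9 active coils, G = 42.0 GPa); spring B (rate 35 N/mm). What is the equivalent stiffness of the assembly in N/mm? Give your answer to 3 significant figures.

63.1 N/mm

k_A = Gd⁴/(8D³N_a) = (42.0×10³)(5.7⁴)/(8·28.0³·9) = 28.051 N/mm
Parallel: k_eq = 28.051 + 35 = 63.051 N/mm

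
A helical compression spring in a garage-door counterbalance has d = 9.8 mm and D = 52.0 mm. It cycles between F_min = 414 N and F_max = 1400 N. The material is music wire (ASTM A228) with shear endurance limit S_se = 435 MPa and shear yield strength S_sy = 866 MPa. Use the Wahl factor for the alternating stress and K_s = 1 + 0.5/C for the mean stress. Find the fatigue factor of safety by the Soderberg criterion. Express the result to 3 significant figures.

C = D/d = 52.0/9.8 = 5.3061; K_W = (4C−1)/(4C−4)+0.615/C = 1.2901; K_s = 1+0.5/C = 1.0942
F_a = (F_max−F_min)/2 = 493 N; F_m = (F_max+F_min)/2 = 907 N
τ_a = K_W·8F_aD/(πd³) = 1.2901 × 69.36 = 89.48 MPa
τ_m = K_s·8F_mD/(πd³) = 1.0942 × 127.61 = 139.63 MPa
Soderberg: 1/n_f = τ_a/S_se + τ_m/S_sy = 89.48/435 + 139.63/866 = 0.20570 + 0.16124 = 0.36694
n_f = 1/0.36694 = 2.725

2.73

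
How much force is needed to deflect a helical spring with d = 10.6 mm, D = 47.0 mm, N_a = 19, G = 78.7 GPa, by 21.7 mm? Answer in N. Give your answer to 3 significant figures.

k = Gd⁴/(8D³N_a) = (78.7×10³)(10.6⁴)/(8·47.0³·19) = 62.959 N/mm
F = k·δ = 62.959 × 21.7 = 1366.2 N

1370 N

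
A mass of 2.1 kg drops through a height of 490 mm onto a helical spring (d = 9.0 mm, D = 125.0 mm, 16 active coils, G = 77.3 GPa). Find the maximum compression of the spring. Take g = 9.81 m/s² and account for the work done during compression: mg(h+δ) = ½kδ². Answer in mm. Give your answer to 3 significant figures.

110 mm

k = Gd⁴/(8D³N_a) = (77.3×10³)(9.0⁴)/(8·125.0³·16) = 2.0287 N/mm
W = mg = 2.1 × 9.81 = 20.601 N
½kδ² − Wδ − Wh = 0 → δ = (W + √(W² + 2kWh))/k
δ = (20.601 + √(424.4 + 40956.6))/2.0287 = (20.601 + 203.42)/2.0287 = 110.43 mm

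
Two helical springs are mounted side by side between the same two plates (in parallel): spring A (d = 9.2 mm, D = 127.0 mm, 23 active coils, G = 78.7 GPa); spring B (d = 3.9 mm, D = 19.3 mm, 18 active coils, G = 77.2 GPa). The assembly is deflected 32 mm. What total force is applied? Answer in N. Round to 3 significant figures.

k_A = Gd⁴/(8D³N_a) = (78.7×10³)(9.2⁴)/(8·127.0³·23) = 1.4959 N/mm
k_B = Gd⁴/(8D³N_a) = (77.2×10³)(3.9⁴)/(8·19.3³·18) = 17.252 N/mm
Parallel: k_eq = 1.4959 + 17.252 = 18.748 N/mm
F = k_eq·δ = 18.748·32 = 599.93 N

600 N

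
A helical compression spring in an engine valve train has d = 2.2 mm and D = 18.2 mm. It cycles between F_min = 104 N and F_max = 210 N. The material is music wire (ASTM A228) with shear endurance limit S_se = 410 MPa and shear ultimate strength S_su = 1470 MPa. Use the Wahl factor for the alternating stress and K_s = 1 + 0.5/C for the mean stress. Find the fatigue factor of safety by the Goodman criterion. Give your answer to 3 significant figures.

0.865

C = D/d = 18.2/2.2 = 8.2727; K_W = (4C−1)/(4C−4)+0.615/C = 1.1775; K_s = 1+0.5/C = 1.0604
F_a = (F_max−F_min)/2 = 53 N; F_m = (F_max+F_min)/2 = 157 N
τ_a = K_W·8F_aD/(πd³) = 1.1775 × 230.68 = 271.62 MPa
τ_m = K_s·8F_mD/(πd³) = 1.0604 × 683.35 = 724.65 MPa
Goodman: 1/n_f = τ_a/S_se + τ_m/S_su = 271.62/410 + 724.65/1470 = 0.66250 + 0.49296 = 1.1555
n_f = 1/1.1555 = 0.8655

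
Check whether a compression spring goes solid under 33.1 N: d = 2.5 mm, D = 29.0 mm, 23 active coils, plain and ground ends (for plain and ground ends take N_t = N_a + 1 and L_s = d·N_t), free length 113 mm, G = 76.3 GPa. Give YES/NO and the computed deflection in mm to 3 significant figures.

k = Gd⁴/(8D³N_a) = (76.3×10³)(2.5⁴)/(8·29.0³·23) = 0.66416 N/mm
N_t = 24; L_s = 2.5·24 = 60 mm; δ_solid = L₀ − L_s = 113 − 60 = 53 mm
δ = F/k = 33.1/0.66416 = 49.837 mm
δ < δ_solid → spring does not go solid

NO, δ = 49.8 mm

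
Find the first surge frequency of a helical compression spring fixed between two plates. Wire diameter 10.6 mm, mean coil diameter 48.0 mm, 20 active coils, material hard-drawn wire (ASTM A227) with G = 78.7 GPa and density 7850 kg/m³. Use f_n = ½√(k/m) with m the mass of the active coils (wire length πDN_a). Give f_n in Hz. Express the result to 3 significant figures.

k = Gd⁴/(8D³N_a) = (78.7×10³)(10.6⁴)/(8·48.0³·20) = 56.151 N/mm = 56151 N/m
Wire length L = πDN_a = π·48.0·20 = 3015.9 mm
m = ρ·(πd²/4)·L = 7850 × 88.247×10⁻⁶ m² × 3.0159 m = 2.0893 kg
f_n = ½√(k/m) = 0.5·√(56151/2.0893) = 0.5·√(26876) = 81.969 Hz

82.0 Hz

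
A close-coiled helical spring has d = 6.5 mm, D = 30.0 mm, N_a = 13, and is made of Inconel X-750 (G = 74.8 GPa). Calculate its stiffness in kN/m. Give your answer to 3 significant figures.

47.6 kN/m

k = Gd⁴/(8D³N_a) = (74.8×10³ × 6.5⁴) / (8 × 30.0³ × 13)
  = 1.33523e+08 / 2.808e+06 = 47.551 N/mm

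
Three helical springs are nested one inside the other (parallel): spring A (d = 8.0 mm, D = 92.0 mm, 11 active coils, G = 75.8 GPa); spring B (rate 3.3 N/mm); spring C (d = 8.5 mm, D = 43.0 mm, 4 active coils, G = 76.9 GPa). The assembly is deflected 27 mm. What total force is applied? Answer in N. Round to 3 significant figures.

4470 N

k_A = Gd⁴/(8D³N_a) = (75.8×10³)(8.0⁴)/(8·92.0³·11) = 4.5309 N/mm
k_C = Gd⁴/(8D³N_a) = (76.9×10³)(8.5⁴)/(8·43.0³·4) = 157.78 N/mm
Parallel: k_eq = 4.5309 + 3.3 + 157.78 = 165.61 N/mm
F = k_eq·δ = 165.61·27 = 4471.4 N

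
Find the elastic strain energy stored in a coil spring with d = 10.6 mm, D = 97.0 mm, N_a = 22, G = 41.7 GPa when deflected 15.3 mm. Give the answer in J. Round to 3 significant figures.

k = Gd⁴/(8D³N_a) = (41.7×10³)(10.6⁴)/(8·97.0³·22) = 3.2774 N/mm
U = ½kδ² = 0.5 × 3.2774 × 15.3² = 383.61 N·mm = 0.38361 J

0.384 J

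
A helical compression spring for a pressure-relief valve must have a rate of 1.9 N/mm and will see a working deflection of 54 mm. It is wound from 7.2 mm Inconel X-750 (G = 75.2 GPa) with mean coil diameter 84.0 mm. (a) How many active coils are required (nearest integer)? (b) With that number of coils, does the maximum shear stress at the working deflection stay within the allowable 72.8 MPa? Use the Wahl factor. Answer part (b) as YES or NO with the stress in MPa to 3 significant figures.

(a) 22 coils; (b) YES, τ_max = 67.3 MPa

N_a = Gd⁴/(8D³k) = (75.2×10³)(7.2⁴)/(8·84.0³·1.9) = 22.43 → N_a = 22
Actual rate k = Gd⁴/(8D³·22) = 1.9373 N/mm
Working load F = kδ = 1.9373·54 = 104.61 N
C = 84.0/7.2 = 11.6667; K_W = (4C−1)/(4C−4)+0.615/C = 1.1230
τ_max = K_W·8FD/(πd³) = 1.1230·59.953 = 67.329 MPa
τ_max ≤ 72.8 MPa → acceptable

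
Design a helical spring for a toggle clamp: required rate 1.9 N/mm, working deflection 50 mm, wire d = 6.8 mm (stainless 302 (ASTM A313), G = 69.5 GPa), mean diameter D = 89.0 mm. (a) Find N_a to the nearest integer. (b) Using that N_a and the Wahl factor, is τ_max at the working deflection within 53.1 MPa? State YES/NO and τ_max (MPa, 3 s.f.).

N_a = Gd⁴/(8D³k) = (69.5×10³)(6.8⁴)/(8·89.0³·1.9) = 13.87 → N_a = 14
Actual rate k = Gd⁴/(8D³·14) = 1.8821 N/mm
Working load F = kδ = 1.8821·50 = 94.103 N
C = 89.0/6.8 = 13.0882; K_W = (4C−1)/(4C−4)+0.615/C = 1.1090
τ_max = K_W·8FD/(πd³) = 1.1090·67.827 = 75.223 MPa
τ_max > 53.1 MPa → exceeds allowable

(a) 14 coils; (b) NO, τ_max = 75.2 MPa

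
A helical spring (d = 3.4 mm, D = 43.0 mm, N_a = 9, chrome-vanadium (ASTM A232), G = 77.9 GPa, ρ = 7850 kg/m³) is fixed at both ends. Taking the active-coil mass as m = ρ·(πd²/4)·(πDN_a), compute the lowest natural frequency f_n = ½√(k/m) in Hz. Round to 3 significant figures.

k = Gd⁴/(8D³N_a) = (77.9×10³)(3.4⁴)/(8·43.0³·9) = 1.8185 N/mm = 1818.5 N/m
Wire length L = πDN_a = π·43.0·9 = 1215.8 mm
m = ρ·(πd²/4)·L = 7850 × 9.0792×10⁻⁶ m² × 1.2158 m = 0.086652 kg
f_n = ½√(k/m) = 0.5·√(1818.5/0.086652) = 0.5·√(20986) = 72.433 Hz

72.4 Hz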